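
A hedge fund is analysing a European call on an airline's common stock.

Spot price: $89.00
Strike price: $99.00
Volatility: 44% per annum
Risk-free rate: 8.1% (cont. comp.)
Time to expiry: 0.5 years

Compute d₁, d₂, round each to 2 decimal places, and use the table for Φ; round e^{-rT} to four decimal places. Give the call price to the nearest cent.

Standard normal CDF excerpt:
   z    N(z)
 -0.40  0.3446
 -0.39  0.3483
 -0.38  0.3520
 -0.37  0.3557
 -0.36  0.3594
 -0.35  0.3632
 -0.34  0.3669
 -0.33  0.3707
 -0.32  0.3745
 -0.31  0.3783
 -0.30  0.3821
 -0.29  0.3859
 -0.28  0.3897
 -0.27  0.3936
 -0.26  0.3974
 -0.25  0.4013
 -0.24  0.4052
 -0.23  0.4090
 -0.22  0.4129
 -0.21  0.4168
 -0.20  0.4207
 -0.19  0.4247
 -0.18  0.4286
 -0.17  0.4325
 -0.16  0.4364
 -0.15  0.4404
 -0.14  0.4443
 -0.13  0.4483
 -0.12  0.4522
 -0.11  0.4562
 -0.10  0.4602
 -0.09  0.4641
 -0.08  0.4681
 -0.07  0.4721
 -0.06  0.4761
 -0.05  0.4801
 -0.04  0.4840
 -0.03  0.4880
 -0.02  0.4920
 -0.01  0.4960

$8.56

T = 0.5;  σ√T = 0.3111
d₁ = [ln(89/99) + (0.081 + 0.44²/2)·0.5] / 0.3111 = [-0.1065 + 0.0889] / 0.3111 = -0.0565 → -0.06
d₂ = d₁ − σ√T = -0.0565 − 0.3111 = -0.3676 → -0.37
exp(−rT) = exp(−0.081·0.5) = 0.9603
N(d₁) = N(-0.06) = 0.4761;  N(d₂) = N(-0.37) = 0.3557
C = 89·0.4761 − 99·0.9603·0.3557 = 42.3729 − 33.8163 = 8.5566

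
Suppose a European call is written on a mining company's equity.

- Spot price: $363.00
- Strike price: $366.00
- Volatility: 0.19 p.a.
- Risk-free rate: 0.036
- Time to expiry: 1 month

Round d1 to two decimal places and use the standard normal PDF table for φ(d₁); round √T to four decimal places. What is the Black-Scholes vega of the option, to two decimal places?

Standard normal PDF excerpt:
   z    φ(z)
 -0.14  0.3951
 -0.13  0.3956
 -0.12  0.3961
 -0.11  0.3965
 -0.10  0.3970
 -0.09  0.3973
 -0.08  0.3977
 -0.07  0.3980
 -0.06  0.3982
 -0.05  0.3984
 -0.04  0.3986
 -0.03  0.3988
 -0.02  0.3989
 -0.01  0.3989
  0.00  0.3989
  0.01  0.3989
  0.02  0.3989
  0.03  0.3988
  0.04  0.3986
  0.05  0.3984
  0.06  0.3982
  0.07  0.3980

σ√T = 0.19 × 0.2887 = 0.0548
d₁ = [ln(363/366) + (0.036 + 0.19²/2)·0.08333] / 0.0548 = [-0.0082 + 0.0045] / 0.0548 = -0.0679 ⇒ -0.07
√T = √0.08333 = 0.2887
φ(d₁) = φ(-0.07) = 0.3980
vega = S·φ(d₁)·√T = 363·0.3980·0.2887 = 41.7096

41.71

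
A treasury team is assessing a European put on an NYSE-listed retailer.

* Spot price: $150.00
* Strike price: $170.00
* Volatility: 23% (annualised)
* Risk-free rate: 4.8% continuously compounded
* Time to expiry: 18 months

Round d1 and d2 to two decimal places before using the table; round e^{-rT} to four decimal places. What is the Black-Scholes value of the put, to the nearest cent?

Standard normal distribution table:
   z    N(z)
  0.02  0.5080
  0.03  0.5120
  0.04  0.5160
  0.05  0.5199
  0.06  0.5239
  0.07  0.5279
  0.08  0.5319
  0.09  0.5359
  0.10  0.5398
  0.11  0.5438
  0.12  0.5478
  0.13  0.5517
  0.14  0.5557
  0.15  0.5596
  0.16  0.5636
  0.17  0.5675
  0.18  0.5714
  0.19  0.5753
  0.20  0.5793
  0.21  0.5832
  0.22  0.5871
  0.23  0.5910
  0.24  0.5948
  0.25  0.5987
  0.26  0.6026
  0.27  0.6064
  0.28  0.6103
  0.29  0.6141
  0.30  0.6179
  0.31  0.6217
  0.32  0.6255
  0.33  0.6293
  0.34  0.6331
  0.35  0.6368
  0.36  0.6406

σ√T = 0.23 × 1.2247 = 0.2817
ln(S/K) + (r + σ²/2)T = ln(150/170) + (0.048 + 0.23²/2)·1.5 = -0.1252 + 0.1117 = -0.0135
d₁ = -0.0135 / 0.2817 = -0.0479 ≈ -0.05
d₂ = d₁ − σ√T = -0.0479 − 0.2817 = -0.3296 ≈ -0.33
exp(−rT) = exp(−0.048·1.5) = 0.9305
N(−d₂) = N(0.33) = 0.6293;  N(−d₁) = N(0.05) = 0.5199
P = 170·0.9305·0.6293 − 150·0.5199 = 99.5458 − 77.9850 = 21.5608

$21.56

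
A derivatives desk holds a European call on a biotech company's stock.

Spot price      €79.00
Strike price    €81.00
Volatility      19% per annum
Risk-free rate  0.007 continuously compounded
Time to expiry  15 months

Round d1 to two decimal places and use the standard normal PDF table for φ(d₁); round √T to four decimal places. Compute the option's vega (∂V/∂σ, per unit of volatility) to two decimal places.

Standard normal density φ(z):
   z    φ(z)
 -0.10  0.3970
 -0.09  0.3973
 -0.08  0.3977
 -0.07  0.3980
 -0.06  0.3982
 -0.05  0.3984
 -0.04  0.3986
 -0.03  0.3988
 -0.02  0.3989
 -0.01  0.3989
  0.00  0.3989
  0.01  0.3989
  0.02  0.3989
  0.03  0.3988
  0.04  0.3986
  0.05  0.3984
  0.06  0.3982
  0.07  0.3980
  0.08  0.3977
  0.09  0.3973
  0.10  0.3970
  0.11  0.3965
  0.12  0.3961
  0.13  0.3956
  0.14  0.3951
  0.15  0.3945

35.22

T = 1.25;  σ√T = 0.2124
ln(S/K) + (r + σ²/2)T = ln(79/81) + (0.007 + 0.19²/2)·1.25 = -0.0250 + 0.0313 = 0.0063
d₁ = 0.0063 / 0.2124 = 0.0297 → 0.03
√T = √1.25 = 1.1180
φ(d₁) = φ(0.03) = 0.3988
vega = S·φ(d₁)·√T = 79·0.3988·1.1180 = 35.2228
(Vega is the same for a European call and put with the same parameters.)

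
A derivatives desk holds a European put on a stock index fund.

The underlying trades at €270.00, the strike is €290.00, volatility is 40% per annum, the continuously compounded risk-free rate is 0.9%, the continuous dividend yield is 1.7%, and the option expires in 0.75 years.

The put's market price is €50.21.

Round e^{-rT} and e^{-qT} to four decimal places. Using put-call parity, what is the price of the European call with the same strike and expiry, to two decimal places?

e^(−qT) = e^(−0.017·0.75) = 0.9873;  e^(−rT) = e^(−0.009·0.75) = 0.9933
Put-call parity: C − P = S·e^(−qT) − K·e^(−rT) = 270·0.9873 − 290·0.9933 = 266.5710 − 288.0570 = -21.4860
C = P + (C − P) = 50.21 + (-21.4860) = 28.7240

€28.72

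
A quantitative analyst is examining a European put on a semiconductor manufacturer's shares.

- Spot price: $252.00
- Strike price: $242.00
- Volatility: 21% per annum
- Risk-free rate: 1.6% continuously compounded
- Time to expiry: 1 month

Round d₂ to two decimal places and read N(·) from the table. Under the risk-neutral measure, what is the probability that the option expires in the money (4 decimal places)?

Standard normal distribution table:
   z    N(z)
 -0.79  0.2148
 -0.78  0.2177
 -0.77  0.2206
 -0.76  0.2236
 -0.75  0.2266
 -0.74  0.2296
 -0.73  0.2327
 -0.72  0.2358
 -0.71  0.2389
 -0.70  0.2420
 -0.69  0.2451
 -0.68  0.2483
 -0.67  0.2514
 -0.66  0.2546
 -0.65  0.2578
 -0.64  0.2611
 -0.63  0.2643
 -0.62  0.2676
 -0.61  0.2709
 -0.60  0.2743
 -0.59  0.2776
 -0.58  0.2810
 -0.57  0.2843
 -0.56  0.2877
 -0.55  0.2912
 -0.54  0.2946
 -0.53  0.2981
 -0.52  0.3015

T = 0.08333;  σ√T = 0.0606
d₁ = [ln(252/242) + (0.016 + 0.21²/2)·0.08333] / 0.0606 = [0.0405 + 0.0032] / 0.0606 = 0.7202 ⇒ 0.72
d₂ = d₁ − σ√T = 0.7202 − 0.0606 = 0.6596 ⇒ 0.66
Pr(exercise) under Q = N(−d₂) = N(-0.66) = 0.2546

0.2546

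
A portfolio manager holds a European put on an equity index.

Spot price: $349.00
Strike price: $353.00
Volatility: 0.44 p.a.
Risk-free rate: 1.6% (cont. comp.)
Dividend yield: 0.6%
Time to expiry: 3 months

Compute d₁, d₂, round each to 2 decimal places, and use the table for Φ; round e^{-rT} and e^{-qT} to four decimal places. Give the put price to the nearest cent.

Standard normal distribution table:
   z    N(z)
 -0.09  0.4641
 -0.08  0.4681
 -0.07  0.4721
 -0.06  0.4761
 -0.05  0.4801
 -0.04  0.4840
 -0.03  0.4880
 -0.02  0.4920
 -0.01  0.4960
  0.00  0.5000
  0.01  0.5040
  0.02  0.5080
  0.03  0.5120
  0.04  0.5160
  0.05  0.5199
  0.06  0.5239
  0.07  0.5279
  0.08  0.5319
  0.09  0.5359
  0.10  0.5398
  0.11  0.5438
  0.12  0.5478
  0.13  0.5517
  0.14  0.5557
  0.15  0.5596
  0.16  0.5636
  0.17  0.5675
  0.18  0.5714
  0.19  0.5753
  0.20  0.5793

σ√T = 0.44·√0.25 = 0.2200
ln(S/K) + (r − q + σ²/2)T = ln(349/353) + (0.016 − 0.006 + 0.44²/2)·0.25 = -0.0114 + 0.0267 = 0.0153
d₁ = 0.0153 / 0.2200 = 0.0696 which rounds to 0.07
d₂ = d₁ − σ√T = 0.0696 − 0.2200 = -0.1504 which rounds to -0.15
exp(−qT) = exp(−0.006·0.25) = 0.9985;  exp(−rT) = exp(−0.016·0.25) = 0.9960
N(−d₂) = N(0.15) = 0.5596;  N(−d₁) = N(-0.07) = 0.4721
P = 353·0.9960·0.5596 − 349·0.9985·0.4721 = 196.7486 − 164.5158 = 32.2329

$32.23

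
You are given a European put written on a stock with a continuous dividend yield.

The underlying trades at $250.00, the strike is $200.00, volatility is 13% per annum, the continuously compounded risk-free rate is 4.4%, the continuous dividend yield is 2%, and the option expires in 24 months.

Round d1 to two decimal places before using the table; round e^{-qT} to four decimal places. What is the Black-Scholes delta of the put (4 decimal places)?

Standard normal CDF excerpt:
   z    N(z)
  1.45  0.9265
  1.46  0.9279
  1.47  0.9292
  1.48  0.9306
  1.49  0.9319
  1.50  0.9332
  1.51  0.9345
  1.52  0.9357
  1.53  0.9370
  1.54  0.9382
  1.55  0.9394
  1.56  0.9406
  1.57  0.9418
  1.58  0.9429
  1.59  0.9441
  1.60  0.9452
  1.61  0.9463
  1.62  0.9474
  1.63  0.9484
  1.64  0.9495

T = 2;  σ√T = 0.1838
d₁ = [ln(250/200) + (0.044 − 0.02 + 0.13²/2)·2] / 0.1838 = [0.2231 + 0.0649] / 0.1838 = 1.5668 which rounds to 1.57
N(d₁) = N(1.57) = 0.9418
Δ_put = e^(−qT)·(N(d₁) − 1) = 0.9608·(0.9418 − 1) = -0.0559

-0.0559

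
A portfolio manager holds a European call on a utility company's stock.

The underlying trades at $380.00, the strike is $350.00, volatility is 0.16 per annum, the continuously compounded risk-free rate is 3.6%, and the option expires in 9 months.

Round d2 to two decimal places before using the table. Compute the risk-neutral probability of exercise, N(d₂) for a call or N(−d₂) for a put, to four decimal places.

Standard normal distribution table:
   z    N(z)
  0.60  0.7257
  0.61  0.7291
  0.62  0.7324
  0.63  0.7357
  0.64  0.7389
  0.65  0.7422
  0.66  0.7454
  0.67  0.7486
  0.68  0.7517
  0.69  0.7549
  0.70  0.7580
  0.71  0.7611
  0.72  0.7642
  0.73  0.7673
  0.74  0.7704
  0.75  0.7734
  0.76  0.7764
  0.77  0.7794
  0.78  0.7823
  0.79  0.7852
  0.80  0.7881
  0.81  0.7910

T = 0.75;  σ√T = 0.1386
d₁ = [ln(380/350) + (0.036 + 0.16²/2)·0.75] / 0.1386 = [0.0822 + 0.0366] / 0.1386 = 0.8576 which rounds to 0.86
d₂ = d₁ − σ√T = 0.8576 − 0.1386 = 0.7191 which rounds to 0.72
Risk-neutral Pr[S_T > K] = N(d₂) = N(0.72) = 0.7642

0.7642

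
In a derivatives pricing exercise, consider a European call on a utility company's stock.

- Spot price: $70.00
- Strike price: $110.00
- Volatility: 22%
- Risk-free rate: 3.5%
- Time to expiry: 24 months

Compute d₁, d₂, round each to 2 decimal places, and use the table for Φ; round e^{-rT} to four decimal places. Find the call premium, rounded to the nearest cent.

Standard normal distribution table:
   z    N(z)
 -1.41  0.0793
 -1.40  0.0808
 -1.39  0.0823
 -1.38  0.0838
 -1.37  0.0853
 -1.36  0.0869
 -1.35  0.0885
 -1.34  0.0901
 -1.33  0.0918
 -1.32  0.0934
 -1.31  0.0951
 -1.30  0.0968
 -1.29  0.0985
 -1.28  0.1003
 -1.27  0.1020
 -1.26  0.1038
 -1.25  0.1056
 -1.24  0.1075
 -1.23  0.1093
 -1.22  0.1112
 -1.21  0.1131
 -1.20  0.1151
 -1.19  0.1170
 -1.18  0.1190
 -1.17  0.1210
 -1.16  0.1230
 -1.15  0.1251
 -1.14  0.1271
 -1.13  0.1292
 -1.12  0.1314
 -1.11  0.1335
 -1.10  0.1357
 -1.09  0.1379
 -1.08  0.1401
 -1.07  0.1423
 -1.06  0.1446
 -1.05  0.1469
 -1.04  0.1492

$1.37

σ√T = 0.22 × 1.4142 = 0.3111
d₁ = [ln(70/110) + (0.035 + ½·0.22²)·2] / (σ√T) = (-0.4520 + 0.1184) / 0.3111 = -1.0722 ⇒ -1.07
d₂ = -1.0722 − 0.3111 = -1.3833 ⇒ -1.38
e^(−rT) = e^(−0.035·2) = 0.9324
N(d₁) = N(-1.07) = 0.1423;  N(d₂) = N(-1.38) = 0.0838
C = 70·0.1423 − 110·0.9324·0.0838 = 9.9610 − 8.5949 = 1.3661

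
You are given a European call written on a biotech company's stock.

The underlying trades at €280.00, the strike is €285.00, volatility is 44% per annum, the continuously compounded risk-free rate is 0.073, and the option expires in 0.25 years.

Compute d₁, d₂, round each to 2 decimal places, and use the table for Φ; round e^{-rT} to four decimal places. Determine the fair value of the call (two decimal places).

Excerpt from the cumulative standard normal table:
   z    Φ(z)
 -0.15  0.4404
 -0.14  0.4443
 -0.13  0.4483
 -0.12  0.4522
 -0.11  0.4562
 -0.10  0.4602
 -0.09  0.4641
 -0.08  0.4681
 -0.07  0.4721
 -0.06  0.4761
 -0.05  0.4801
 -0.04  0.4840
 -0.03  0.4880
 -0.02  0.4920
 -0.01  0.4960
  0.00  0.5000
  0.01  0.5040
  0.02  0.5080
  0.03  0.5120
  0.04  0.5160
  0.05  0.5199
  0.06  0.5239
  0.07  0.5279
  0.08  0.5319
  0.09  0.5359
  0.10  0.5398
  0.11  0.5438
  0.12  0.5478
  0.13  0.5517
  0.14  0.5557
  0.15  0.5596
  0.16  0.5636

σ√T = 0.44·√0.25 = 0.2200
d₁ = [ln(280/285) + (0.073 + 0.44²/2)·0.25] / 0.2200 = [-0.0177 + 0.0425] / 0.2200 = 0.1125 ⇒ 0.11
d₂ = d₁ − σ√T = 0.1125 − 0.2200 = -0.1075 ⇒ -0.11
exp(−rT) = exp(−0.073·0.25) = 0.9819
N(d₁) = N(0.11) = 0.5438;  N(d₂) = N(-0.11) = 0.4562
C = 280·0.5438 − 285·0.9819·0.4562 = 152.2640 − 127.6637 = 24.6003

€24.60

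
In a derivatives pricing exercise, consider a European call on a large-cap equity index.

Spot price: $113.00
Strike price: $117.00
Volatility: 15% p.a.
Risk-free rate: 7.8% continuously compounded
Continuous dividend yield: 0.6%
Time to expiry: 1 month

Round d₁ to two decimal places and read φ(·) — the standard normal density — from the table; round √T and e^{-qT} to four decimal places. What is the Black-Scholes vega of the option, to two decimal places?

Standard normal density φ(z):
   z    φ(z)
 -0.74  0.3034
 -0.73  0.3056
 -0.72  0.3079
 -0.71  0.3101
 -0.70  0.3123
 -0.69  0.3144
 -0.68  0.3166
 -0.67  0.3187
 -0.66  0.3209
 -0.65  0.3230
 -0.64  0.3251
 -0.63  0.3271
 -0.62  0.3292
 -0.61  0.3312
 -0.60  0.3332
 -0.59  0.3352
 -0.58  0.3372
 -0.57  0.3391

10.60

σ√T = 0.15 × 0.2887 = 0.0433
d₁ = [ln(113/117) + (0.078 − 0.006 + ½·0.15²)·0.08333] / (σ√T) = (-0.0348 + 0.0069) / 0.0433 = -0.6431 → -0.64
√T = √0.08333 = 0.2887
φ(d₁) = φ(-0.64) = 0.3251
exp(−qT) = exp(−0.006·0.08333) = 0.9995
vega = S·exp(−qT)·φ(d₁)·√T = 113·0.9995·0.3251·0.2887 = 10.6005
(The put has the same vega.)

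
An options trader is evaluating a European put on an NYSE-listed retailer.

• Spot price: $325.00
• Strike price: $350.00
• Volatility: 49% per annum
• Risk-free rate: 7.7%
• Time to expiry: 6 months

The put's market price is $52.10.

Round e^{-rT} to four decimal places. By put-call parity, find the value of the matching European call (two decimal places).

$40.33

exp(−rT) = exp(−0.077·0.5) = 0.9622
Put-call parity: C − P = S − K·e^(−rT) = 325 − 350·0.9622 = 325 − 336.7700 = -11.7700
C = P + (C − P) = 52.10 + (-11.7700) = 40.3300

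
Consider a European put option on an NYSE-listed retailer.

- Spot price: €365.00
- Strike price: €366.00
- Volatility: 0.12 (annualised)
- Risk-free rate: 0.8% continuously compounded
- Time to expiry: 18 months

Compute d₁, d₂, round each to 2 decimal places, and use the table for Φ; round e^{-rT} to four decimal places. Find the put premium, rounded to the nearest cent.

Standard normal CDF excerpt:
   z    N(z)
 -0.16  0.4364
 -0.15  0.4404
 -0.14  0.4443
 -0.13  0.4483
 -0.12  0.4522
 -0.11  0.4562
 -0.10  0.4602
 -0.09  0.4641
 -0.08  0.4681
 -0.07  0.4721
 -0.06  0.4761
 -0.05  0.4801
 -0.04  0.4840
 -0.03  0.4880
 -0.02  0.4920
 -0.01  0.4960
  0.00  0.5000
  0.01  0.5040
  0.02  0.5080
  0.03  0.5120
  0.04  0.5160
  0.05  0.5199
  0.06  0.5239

€20.10

σ√T = 0.12 × 1.2247 = 0.1470
d₁ = [ln(365/366) + (0.008 + 0.12²/2)·1.5] / 0.1470 = [-0.0027 + 0.0228] / 0.1470 = 0.1365 ≈ 0.14
d₂ = d₁ − σ√T = 0.1365 − 0.1470 = -0.0105 ≈ -0.01
e^(−rT) = e^(−0.008·1.5) = 0.9881
N(−d₂) = N(0.01) = 0.5040;  N(−d₁) = N(-0.14) = 0.4443
P = 366·0.9881·0.5040 − 365·0.4443 = 182.2689 − 162.1695 = 20.0994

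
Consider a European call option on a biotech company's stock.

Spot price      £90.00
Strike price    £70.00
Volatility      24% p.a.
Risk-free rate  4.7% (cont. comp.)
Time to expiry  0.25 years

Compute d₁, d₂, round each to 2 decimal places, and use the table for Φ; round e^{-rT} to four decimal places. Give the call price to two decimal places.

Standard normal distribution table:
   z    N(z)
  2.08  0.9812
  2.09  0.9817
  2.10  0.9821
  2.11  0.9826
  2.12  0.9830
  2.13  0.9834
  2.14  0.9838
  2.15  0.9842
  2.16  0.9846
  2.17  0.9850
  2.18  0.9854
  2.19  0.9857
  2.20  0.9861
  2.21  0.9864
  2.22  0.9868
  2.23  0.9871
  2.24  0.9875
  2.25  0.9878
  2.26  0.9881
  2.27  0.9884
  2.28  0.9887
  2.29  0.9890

£20.87

σ√T = 0.24·√0.25 = 0.1200
d₁ = [ln(90/70) + (0.047 + 0.24²/2)·0.25] / 0.1200 = [0.2513 + 0.0190] / 0.1200 = 2.2522 ≈ 2.25
d₂ = d₁ − σ√T = 2.2522 − 0.1200 = 2.1322 ≈ 2.13
exp(−rT) = exp(−0.047·0.25) = 0.9883
C = 90·N(2.25) − 70·0.9883·N(2.13) = 90·0.9878 − 70·0.9883·0.9834 = 88.9020 − 68.0326 = 20.8694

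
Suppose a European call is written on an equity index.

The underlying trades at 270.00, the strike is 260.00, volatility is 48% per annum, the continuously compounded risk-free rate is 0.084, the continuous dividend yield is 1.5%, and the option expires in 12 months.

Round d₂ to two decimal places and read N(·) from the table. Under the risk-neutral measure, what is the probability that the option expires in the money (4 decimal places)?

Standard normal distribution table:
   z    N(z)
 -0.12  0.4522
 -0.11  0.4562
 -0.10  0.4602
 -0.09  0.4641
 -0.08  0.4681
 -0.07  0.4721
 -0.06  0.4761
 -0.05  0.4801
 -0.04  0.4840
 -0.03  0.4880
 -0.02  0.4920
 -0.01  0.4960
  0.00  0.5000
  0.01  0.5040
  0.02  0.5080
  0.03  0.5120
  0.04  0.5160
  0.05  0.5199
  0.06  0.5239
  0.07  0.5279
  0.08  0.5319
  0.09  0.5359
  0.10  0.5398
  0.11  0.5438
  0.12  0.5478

0.4920

σ√T = 0.48·√1 = 0.4800
d₁ = [ln(270/260) + (0.084 − 0.015 + 0.48²/2)·1] / 0.4800 = [0.0377 + 0.1842] / 0.4800 = 0.4624 ≈ 0.46
d₂ = d₁ − σ√T = 0.4624 − 0.4800 = -0.0176 ≈ -0.02
Risk-neutral Pr[S_T > K] = N(d₂) = N(-0.02) = 0.4920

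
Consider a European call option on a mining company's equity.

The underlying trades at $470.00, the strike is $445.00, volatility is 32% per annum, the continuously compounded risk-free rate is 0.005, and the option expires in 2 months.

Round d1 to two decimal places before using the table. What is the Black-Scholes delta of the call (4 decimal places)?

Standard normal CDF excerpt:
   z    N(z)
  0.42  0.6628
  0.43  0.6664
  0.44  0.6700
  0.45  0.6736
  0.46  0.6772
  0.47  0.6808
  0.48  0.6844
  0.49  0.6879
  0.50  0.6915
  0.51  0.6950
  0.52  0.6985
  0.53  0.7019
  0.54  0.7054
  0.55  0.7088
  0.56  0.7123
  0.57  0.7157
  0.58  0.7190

0.6879

T = 0.1667;  σ√T = 0.1306
d₁ = [ln(470/445) + (0.005 + 0.32²/2)·0.1667] / 0.1306 = [0.0547 + 0.0094] / 0.1306 = 0.4901 ≈ 0.49
N(d₁) = N(0.49) = 0.6879
Δ_call = N(d₁) = 0.6879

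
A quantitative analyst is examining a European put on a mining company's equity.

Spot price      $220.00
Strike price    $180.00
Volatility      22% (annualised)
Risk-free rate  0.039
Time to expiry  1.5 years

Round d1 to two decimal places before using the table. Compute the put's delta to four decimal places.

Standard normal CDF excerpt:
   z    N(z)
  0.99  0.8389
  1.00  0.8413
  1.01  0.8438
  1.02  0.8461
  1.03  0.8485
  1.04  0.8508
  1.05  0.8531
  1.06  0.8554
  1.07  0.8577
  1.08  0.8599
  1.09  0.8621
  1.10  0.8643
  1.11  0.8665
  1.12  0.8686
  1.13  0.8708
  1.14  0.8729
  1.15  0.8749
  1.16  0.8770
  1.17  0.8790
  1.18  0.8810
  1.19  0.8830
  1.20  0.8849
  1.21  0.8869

T = 1.5;  σ√T = 0.2694
d₁ = [ln(220/180) + (0.039 + 0.22²/2)·1.5] / 0.2694 = [0.2007 + 0.0948] / 0.2694 = 1.0966 which rounds to 1.10
N(d₁) = N(1.10) = 0.8643
Δ_put = N(d₁) − 1 = 0.8643 − 1 = -0.1357

-0.1357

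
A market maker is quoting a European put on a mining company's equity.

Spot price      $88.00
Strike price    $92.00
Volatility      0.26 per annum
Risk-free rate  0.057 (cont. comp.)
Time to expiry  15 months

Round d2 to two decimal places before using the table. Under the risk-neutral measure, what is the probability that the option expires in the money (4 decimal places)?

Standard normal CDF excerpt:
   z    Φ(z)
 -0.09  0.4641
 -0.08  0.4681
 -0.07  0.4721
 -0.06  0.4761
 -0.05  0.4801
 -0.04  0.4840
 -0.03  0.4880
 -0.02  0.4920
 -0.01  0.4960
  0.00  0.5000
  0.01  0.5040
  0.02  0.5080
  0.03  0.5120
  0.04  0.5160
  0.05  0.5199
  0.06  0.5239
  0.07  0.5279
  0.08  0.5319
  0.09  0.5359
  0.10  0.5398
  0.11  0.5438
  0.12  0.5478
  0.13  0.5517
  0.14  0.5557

0.5199

T = 1.25;  σ√T = 0.2907
ln(S/K) + (r + σ²/2)T = ln(88/92) + (0.057 + 0.26²/2)·1.25 = -0.0445 + 0.1135 = 0.0690
d₁ = 0.0690 / 0.2907 = 0.2375 which rounds to 0.24
d₂ = d₁ − σ√T = 0.2375 − 0.2907 = -0.0532 which rounds to -0.05
Pr(exercise) under Q = N(−d₂) = N(0.05) = 0.5199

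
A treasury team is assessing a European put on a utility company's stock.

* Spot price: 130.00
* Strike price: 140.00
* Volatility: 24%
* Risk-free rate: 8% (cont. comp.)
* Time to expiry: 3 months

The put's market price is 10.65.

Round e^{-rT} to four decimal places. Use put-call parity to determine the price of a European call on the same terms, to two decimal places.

3.42

e^(−rT) = e^(−0.08·0.25) = 0.9802
Put-call parity: C − P = S − K·e^(−rT) = 130 − 140·0.9802 = 130 − 137.2280 = -7.2280
C = P + (C − P) = 10.65 + (-7.2280) = 3.4220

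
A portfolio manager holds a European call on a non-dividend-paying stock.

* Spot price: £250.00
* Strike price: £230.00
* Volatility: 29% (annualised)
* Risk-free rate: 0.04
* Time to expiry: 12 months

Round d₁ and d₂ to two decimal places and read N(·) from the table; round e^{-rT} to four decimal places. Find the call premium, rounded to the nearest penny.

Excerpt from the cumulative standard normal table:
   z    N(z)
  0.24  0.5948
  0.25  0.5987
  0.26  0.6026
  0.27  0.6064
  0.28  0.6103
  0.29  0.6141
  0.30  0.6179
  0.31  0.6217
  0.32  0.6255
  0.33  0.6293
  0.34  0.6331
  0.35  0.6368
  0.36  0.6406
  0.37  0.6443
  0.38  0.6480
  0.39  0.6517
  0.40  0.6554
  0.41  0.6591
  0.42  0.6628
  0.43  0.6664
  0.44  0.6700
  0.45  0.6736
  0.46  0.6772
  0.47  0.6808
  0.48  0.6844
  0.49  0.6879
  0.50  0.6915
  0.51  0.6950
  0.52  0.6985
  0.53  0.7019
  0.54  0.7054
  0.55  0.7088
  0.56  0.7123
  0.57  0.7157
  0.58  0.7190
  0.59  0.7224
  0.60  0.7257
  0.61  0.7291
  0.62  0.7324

σ√T = 0.29 × 1.0000 = 0.2900
d₁ = [ln(250/230) + (0.04 + 0.29²/2)·1] / 0.2900 = [0.0834 + 0.0820] / 0.2900 = 0.5705 which rounds to 0.57
d₂ = d₁ − σ√T = 0.5705 − 0.2900 = 0.2805 which rounds to 0.28
exp(−rT) = exp(−0.04·1) = 0.9608
N(d₁) = N(0.57) = 0.7157;  N(d₂) = N(0.28) = 0.6103
C = 250·0.7157 − 230·0.9608·0.6103 = 178.9250 − 134.8665 = 44.0585

£44.06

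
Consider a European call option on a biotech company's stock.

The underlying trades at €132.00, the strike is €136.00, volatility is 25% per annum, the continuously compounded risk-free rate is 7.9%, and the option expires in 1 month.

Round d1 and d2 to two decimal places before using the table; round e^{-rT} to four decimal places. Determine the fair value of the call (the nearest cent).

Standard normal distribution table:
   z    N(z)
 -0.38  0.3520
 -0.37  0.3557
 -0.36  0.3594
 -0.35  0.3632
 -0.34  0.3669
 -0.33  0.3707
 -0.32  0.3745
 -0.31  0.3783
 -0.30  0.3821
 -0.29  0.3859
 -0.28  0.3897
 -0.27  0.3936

€2.38

T = 0.08333;  σ√T = 0.0722
d₁ = [ln(132/136) + (0.079 + ½·0.25²)·0.08333] / (σ√T) = (-0.0299 + 0.0092) / 0.0722 = -0.2863 ≈ -0.29
d₂ = -0.2863 − 0.0722 = -0.3585 ≈ -0.36
e^(−rT) = e^(−0.079·0.08333) = 0.9934
N(d₁) = N(-0.29) = 0.3859;  N(d₂) = N(-0.36) = 0.3594
C = 132·0.3859 − 136·0.9934·0.3594 = 50.9388 − 48.5558 = 2.3830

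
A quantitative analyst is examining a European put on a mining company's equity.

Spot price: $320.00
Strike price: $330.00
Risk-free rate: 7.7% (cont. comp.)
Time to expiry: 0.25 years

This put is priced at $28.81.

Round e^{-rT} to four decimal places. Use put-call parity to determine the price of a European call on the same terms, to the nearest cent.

$25.11

e^(−rT) = e^(−0.077·0.25) = 0.9809
Put-call parity: C − P = S − K·e^(−rT) = 320 − 330·0.9809 = 320 − 323.6970 = -3.6970
C = P + (C − P) = 28.81 + (-3.6970) = 25.1130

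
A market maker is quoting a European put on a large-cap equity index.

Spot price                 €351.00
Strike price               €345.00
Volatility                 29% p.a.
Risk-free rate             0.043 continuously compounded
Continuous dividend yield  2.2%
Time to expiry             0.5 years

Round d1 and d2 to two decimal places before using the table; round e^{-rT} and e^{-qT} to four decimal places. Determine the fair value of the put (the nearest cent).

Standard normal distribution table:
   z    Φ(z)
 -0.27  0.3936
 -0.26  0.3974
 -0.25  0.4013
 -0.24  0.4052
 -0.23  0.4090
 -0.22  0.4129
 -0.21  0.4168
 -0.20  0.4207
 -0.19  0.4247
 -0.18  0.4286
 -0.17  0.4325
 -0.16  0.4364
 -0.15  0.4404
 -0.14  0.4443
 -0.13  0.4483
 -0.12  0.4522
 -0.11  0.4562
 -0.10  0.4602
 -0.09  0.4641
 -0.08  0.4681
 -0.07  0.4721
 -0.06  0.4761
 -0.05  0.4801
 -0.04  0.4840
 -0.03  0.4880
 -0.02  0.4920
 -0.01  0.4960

€24.10

T = 0.5;  σ√T = 0.2051
ln(S/K) + (r − q + σ²/2)T = ln(351/345) + (0.043 − 0.022 + 0.29²/2)·0.5 = 0.0172 + 0.0315 = 0.0488
d₁ = 0.0488 / 0.2051 = 0.2378 → 0.24
d₂ = d₁ − σ√T = 0.2378 − 0.2051 = 0.0328 → 0.03
e^(−qT) = e^(−0.022·0.5) = 0.9891;  e^(−rT) = e^(−0.043·0.5) = 0.9787
P = 345·0.9787·N(-0.03) − 351·0.9891·N(-0.24) = 345·0.9787·0.4880 − 351·0.9891·0.4052 = 164.7739 − 140.6749 = 24.0990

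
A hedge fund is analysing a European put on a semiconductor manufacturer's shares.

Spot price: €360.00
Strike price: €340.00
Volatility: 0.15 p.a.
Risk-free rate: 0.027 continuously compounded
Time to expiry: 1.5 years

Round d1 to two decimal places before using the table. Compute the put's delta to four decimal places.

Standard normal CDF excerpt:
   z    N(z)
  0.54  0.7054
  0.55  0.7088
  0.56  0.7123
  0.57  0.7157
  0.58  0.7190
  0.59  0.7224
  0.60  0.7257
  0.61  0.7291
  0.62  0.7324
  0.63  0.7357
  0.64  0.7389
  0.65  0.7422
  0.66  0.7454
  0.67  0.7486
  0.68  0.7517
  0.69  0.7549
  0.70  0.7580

σ√T = 0.15 × 1.2247 = 0.1837
d₁ = [ln(360/340) + (0.027 + ½·0.15²)·1.5] / (σ√T) = (0.0572 + 0.0574) / 0.1837 = 0.6234 → 0.62
N(d₁) = N(0.62) = 0.7324
Δ_put = N(d₁) − 1 = 0.7324 − 1 = -0.2676

-0.2676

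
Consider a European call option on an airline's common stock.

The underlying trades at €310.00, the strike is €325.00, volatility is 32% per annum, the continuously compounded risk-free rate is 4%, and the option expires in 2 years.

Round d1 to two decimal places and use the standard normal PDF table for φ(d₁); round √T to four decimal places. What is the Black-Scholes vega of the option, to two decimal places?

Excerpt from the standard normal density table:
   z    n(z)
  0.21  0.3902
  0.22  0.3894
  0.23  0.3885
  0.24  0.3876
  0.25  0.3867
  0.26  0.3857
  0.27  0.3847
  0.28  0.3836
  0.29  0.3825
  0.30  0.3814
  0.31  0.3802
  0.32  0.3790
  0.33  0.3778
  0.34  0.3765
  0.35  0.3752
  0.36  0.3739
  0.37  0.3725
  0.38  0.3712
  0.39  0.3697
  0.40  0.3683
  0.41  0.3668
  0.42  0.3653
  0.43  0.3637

σ√T = 0.32·√2 = 0.4525
d₁ = [ln(310/325) + (0.04 + 0.32²/2)·2] / 0.4525 = [-0.0473 + 0.1824] / 0.4525 = 0.2986 ≈ 0.30
√T = √2 = 1.4142
φ(d₁) = φ(0.30) = 0.3814
vega = S·φ(d₁)·√T = 310·0.3814·1.4142 = 167.2065

167.21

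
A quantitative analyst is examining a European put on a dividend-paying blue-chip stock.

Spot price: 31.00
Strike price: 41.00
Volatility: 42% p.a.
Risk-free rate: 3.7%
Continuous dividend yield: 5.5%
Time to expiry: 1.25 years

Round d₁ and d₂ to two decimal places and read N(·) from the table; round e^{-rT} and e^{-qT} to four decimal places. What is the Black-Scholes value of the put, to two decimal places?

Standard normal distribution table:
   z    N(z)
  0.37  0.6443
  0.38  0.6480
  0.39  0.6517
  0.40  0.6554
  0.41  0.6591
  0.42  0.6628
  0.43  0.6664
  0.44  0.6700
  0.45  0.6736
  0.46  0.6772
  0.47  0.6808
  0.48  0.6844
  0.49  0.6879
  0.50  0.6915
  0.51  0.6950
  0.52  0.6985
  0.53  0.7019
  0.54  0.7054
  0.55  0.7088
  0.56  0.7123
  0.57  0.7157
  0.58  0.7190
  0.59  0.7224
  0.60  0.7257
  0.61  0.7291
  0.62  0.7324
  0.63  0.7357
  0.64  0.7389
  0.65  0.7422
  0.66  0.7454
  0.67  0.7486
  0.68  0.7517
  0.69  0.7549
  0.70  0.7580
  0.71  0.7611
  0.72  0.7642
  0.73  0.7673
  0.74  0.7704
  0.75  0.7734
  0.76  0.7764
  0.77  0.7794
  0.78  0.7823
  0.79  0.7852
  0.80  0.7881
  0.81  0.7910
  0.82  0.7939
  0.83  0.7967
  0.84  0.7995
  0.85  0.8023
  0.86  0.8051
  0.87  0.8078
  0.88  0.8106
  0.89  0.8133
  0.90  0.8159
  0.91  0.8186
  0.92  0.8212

12.66

T = 1.25;  σ√T = 0.4696
d₁ = [ln(31/41) + (0.037 − 0.055 + 0.42²/2)·1.25] / 0.4696 = [-0.2796 + 0.0877] / 0.4696 = -0.4085 ≈ -0.41
d₂ = d₁ − σ√T = -0.4085 − 0.4696 = -0.8781 ≈ -0.88
exp(−qT) = exp(−0.055·1.25) = 0.9336;  exp(−rT) = exp(−0.037·1.25) = 0.9548
P = 41·0.9548·N(0.88) − 31·0.9336·N(0.41) = 41·0.9548·0.8106 − 31·0.9336·0.6591 = 31.7324 − 19.0754 = 12.6570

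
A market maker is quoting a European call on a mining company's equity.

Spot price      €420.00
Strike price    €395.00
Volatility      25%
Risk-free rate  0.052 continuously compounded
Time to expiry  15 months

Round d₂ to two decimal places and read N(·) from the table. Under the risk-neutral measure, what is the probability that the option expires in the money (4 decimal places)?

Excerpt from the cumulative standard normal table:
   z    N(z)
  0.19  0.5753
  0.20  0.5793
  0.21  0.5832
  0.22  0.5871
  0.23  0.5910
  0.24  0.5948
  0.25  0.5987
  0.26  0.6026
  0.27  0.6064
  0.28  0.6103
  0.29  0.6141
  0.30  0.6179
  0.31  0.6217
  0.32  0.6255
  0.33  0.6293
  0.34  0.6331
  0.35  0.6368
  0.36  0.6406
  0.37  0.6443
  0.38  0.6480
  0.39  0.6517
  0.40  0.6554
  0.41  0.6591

0.6217

T = 1.25;  σ√T = 0.2795
d₁ = [ln(420/395) + (0.052 + 0.25²/2)·1.25] / 0.2795 = [0.0614 + 0.1041] / 0.2795 = 0.5919 → 0.59
d₂ = d₁ − σ√T = 0.5919 − 0.2795 = 0.3124 → 0.31
Pr(exercise) under Q = N(d₂) = 0.6217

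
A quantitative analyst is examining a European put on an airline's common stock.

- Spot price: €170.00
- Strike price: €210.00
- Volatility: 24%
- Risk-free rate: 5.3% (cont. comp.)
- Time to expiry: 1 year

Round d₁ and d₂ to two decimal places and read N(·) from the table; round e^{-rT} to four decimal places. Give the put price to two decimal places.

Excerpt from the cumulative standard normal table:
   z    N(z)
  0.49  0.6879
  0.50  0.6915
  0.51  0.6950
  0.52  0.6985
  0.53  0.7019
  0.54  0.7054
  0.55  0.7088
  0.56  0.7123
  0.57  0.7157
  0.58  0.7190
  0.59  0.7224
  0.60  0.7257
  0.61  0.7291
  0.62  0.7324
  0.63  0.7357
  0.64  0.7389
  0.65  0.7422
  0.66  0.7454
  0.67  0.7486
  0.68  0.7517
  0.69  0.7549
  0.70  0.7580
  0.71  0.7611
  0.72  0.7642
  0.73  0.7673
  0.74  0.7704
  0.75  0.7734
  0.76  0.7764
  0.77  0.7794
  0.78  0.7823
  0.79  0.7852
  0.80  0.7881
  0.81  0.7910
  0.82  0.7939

T = 1;  σ√T = 0.2400
d₁ = [ln(170/210) + (0.053 + 0.24²/2)·1] / 0.2400 = [-0.2113 + 0.0818] / 0.2400 = -0.5396 ≈ -0.54
d₂ = d₁ − σ√T = -0.5396 − 0.2400 = -0.7796 ≈ -0.78
exp(−rT) = exp(−0.053·1) = 0.9484
P = 210·0.9484·N(0.78) − 170·N(0.54) = 210·0.9484·0.7823 − 170·0.7054 = 155.8060 − 119.9180 = 35.8880

€35.89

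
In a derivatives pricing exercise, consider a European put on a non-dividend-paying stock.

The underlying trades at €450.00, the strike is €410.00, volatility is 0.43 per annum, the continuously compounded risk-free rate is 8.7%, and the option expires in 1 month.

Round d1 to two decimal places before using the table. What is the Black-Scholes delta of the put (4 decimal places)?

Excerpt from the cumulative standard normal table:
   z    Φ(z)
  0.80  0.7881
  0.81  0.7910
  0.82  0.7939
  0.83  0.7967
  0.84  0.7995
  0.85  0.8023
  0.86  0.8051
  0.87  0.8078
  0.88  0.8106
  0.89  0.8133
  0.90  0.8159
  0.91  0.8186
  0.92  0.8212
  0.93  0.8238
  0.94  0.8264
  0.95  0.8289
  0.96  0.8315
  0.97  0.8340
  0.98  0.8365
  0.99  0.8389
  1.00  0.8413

-0.1922

σ√T = 0.43 × 0.2887 = 0.1241
ln(S/K) + (r + σ²/2)T = ln(450/410) + (0.087 + 0.43²/2)·0.08333 = 0.0931 + 0.0150 = 0.1080
d₁ = 0.1080 / 0.1241 = 0.8704 which rounds to 0.87
N(d₁) = N(0.87) = 0.8078
Δ_put = N(d₁) − 1 = 0.8078 − 1 = -0.1922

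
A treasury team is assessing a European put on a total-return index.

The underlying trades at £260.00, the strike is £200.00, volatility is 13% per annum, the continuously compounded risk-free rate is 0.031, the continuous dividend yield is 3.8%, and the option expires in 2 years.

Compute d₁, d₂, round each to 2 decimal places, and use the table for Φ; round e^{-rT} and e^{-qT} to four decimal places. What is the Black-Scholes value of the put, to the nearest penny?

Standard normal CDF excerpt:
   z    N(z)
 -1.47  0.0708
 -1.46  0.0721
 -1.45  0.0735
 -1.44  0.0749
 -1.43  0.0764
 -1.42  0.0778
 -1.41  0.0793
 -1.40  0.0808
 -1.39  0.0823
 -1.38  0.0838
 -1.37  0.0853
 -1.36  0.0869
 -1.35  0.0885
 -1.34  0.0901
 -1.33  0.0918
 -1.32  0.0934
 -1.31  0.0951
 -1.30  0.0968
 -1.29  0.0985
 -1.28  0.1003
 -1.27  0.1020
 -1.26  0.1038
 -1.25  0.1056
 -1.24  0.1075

£1.46

σ√T = 0.13 × 1.4142 = 0.1838
d₁ = [ln(260/200) + (0.031 − 0.038 + ½·0.13²)·2] / (σ√T) = (0.2624 + 0.0029) / 0.1838 = 1.4428 which rounds to 1.44
d₂ = 1.4428 − 0.1838 = 1.2590 which rounds to 1.26
exp(−qT) = exp(−0.038·2) = 0.9268;  exp(−rT) = exp(−0.031·2) = 0.9399
N(−d₂) = N(-1.26) = 0.1038;  N(−d₁) = N(-1.44) = 0.0749
P = 200·0.9399·0.1038 − 260·0.9268·0.0749 = 19.5123 − 18.0485 = 1.4638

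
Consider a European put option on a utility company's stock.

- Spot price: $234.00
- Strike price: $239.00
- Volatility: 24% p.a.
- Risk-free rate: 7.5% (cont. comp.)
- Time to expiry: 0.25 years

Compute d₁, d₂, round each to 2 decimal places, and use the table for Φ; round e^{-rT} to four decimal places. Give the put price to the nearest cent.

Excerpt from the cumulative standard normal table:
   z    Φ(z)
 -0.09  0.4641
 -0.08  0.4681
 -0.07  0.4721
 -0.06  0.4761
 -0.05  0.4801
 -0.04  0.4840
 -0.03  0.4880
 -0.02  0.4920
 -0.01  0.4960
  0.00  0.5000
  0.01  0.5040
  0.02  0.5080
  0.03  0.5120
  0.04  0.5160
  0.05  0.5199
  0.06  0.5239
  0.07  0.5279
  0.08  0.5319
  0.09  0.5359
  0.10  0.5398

$11.50

σ√T = 0.24·√0.25 = 0.1200
ln(S/K) + (r + σ²/2)T = ln(234/239) + (0.075 + 0.24²/2)·0.25 = -0.0211 + 0.0260 = 0.0048
d₁ = 0.0048 / 0.1200 = 0.0401 which rounds to 0.04
d₂ = d₁ − σ√T = 0.0401 − 0.1200 = -0.0799 which rounds to -0.08
e^(−rT) = e^(−0.075·0.25) = 0.9814
N(−d₂) = N(0.08) = 0.5319;  N(−d₁) = N(-0.04) = 0.4840
P = 239·0.9814·0.5319 − 234·0.4840 = 124.7596 − 113.2560 = 11.5036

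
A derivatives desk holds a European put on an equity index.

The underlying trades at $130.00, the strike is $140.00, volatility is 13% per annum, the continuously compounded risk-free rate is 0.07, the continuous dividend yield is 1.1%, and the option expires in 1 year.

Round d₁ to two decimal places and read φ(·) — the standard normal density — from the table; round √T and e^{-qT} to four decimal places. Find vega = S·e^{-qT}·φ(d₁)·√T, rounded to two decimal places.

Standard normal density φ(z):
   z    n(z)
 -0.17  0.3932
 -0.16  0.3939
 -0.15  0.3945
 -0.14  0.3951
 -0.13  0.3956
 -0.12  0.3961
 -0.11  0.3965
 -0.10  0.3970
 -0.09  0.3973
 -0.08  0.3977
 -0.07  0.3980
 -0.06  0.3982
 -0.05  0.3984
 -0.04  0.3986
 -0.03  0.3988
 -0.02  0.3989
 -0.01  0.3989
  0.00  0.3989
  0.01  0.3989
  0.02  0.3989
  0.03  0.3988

51.23

σ√T = 0.13·√1 = 0.1300
d₁ = [ln(130/140) + (0.07 − 0.011 + ½·0.13²)·1] / (σ√T) = (-0.0741 + 0.0675) / 0.1300 = -0.0512 which rounds to -0.05
√T = √1 = 1.0000
φ(d₁) = φ(-0.05) = 0.3984
exp(−qT) = exp(−0.011·1) = 0.9891
vega = S·exp(−qT)·φ(d₁)·√T = 130·0.9891·0.3984·1.0000 = 51.2275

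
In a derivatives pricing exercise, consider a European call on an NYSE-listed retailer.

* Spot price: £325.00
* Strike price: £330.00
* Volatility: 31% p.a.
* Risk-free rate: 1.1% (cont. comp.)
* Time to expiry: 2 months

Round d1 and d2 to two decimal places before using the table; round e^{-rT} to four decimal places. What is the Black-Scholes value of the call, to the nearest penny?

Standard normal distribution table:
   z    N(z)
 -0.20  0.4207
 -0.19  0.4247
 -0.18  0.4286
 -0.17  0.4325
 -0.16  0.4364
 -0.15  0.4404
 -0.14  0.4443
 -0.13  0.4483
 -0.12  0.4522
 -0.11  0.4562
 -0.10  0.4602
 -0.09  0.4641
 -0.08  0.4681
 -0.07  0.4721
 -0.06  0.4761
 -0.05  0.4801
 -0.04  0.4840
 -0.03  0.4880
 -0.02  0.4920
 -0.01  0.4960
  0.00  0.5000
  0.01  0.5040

σ√T = 0.31 × 0.4082 = 0.1266
d₁ = [ln(325/330) + (0.011 + ½·0.31²)·0.1667] / (σ√T) = (-0.0153 + 0.0098) / 0.1266 = -0.0429 ⇒ -0.04
d₂ = -0.0429 − 0.1266 = -0.1694 ⇒ -0.17
e^(−rT) = e^(−0.011·0.1667) = 0.9982
N(d₁) = N(-0.04) = 0.4840;  N(d₂) = N(-0.17) = 0.4325
C = 325·0.4840 − 330·0.9982·0.4325 = 157.3000 − 142.4681 = 14.8319

£14.83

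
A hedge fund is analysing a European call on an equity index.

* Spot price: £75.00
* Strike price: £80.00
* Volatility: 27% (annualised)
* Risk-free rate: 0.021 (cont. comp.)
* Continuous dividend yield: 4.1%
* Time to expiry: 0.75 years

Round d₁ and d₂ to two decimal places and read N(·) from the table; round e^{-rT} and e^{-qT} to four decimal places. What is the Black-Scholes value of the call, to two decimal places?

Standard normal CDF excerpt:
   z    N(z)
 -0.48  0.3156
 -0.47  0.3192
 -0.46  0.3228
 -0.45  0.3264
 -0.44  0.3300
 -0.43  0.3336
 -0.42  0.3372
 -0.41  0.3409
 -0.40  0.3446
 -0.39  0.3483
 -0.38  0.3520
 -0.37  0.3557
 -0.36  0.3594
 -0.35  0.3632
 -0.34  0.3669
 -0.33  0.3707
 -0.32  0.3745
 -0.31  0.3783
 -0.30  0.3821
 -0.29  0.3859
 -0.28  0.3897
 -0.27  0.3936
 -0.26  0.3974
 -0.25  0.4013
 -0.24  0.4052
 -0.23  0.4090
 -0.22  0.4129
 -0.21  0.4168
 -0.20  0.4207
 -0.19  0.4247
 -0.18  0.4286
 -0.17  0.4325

£4.61

T = 0.75;  σ√T = 0.2338
d₁ = [ln(75/80) + (0.021 − 0.041 + ½·0.27²)·0.75] / (σ√T) = (-0.0645 + 0.0123) / 0.2338 = -0.2232 ≈ -0.22
d₂ = -0.2232 − 0.2338 = -0.4571 ≈ -0.46
exp(−qT) = exp(−0.041·0.75) = 0.9697;  exp(−rT) = exp(−0.021·0.75) = 0.9844
N(d₁) = N(-0.22) = 0.4129;  N(d₂) = N(-0.46) = 0.3228
C = 75·0.9697·0.4129 − 80·0.9844·0.3228 = 30.0292 − 25.4211 = 4.6080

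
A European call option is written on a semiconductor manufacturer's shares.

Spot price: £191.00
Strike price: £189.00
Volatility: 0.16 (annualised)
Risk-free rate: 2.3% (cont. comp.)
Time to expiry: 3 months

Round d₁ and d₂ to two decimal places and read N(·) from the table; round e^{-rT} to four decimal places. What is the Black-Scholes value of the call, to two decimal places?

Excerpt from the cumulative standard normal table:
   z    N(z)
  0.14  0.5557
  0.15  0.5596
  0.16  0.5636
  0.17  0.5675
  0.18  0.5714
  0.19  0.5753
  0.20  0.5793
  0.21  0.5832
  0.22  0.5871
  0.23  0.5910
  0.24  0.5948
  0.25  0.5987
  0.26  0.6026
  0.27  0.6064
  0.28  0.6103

σ√T = 0.16·√0.25 = 0.0800
d₁ = [ln(191/189) + (0.023 + 0.16²/2)·0.25] / 0.0800 = [0.0105 + 0.0089] / 0.0800 = 0.2435 which rounds to 0.24
d₂ = d₁ − σ√T = 0.2435 − 0.0800 = 0.1635 which rounds to 0.16
e^(−rT) = e^(−0.023·0.25) = 0.9943
N(d₁) = N(0.24) = 0.5948;  N(d₂) = N(0.16) = 0.5636
C = 191·0.5948 − 189·0.9943·0.5636 = 113.6068 − 105.9132 = 7.6936

£7.69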